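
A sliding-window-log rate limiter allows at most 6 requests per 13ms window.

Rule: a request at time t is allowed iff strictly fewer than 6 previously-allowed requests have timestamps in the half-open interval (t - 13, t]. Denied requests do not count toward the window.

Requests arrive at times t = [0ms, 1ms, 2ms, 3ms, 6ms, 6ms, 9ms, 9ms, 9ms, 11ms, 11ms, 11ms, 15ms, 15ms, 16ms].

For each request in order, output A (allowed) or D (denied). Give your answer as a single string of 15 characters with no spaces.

Tracking allowed requests in the window:
  req#1 t=0ms: ALLOW
  req#2 t=1ms: ALLOW
  req#3 t=2ms: ALLOW
  req#4 t=3ms: ALLOW
  req#5 t=6ms: ALLOW
  req#6 t=6ms: ALLOW
  req#7 t=9ms: DENY
  req#8 t=9ms: DENY
  req#9 t=9ms: DENY
  req#10 t=11ms: DENY
  req#11 t=11ms: DENY
  req#12 t=11ms: DENY
  req#13 t=15ms: ALLOW
  req#14 t=15ms: ALLOW
  req#15 t=16ms: ALLOW

Answer: AAAAAADDDDDDAAA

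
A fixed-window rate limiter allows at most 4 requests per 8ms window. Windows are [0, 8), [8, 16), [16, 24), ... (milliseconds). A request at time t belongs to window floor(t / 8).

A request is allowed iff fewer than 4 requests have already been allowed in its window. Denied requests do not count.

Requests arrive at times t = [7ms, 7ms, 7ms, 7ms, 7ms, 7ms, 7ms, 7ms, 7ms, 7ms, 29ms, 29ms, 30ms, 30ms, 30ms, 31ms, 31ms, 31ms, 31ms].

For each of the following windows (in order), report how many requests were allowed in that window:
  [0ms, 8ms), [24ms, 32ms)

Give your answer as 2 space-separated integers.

Processing requests:
  req#1 t=7ms (window 0): ALLOW
  req#2 t=7ms (window 0): ALLOW
  req#3 t=7ms (window 0): ALLOW
  req#4 t=7ms (window 0): ALLOW
  req#5 t=7ms (window 0): DENY
  req#6 t=7ms (window 0): DENY
  req#7 t=7ms (window 0): DENY
  req#8 t=7ms (window 0): DENY
  req#9 t=7ms (window 0): DENY
  req#10 t=7ms (window 0): DENY
  req#11 t=29ms (window 3): ALLOW
  req#12 t=29ms (window 3): ALLOW
  req#13 t=30ms (window 3): ALLOW
  req#14 t=30ms (window 3): ALLOW
  req#15 t=30ms (window 3): DENY
  req#16 t=31ms (window 3): DENY
  req#17 t=31ms (window 3): DENY
  req#18 t=31ms (window 3): DENY
  req#19 t=31ms (window 3): DENY

Allowed counts by window: 4 4

Answer: 4 4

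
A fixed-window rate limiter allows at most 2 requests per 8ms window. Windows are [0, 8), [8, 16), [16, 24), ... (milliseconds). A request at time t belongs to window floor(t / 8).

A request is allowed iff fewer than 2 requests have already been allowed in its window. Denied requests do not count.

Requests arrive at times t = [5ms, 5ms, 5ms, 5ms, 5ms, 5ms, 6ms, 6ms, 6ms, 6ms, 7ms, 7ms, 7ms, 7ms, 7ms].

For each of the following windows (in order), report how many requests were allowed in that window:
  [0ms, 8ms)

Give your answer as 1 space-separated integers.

Processing requests:
  req#1 t=5ms (window 0): ALLOW
  req#2 t=5ms (window 0): ALLOW
  req#3 t=5ms (window 0): DENY
  req#4 t=5ms (window 0): DENY
  req#5 t=5ms (window 0): DENY
  req#6 t=5ms (window 0): DENY
  req#7 t=6ms (window 0): DENY
  req#8 t=6ms (window 0): DENY
  req#9 t=6ms (window 0): DENY
  req#10 t=6ms (window 0): DENY
  req#11 t=7ms (window 0): DENY
  req#12 t=7ms (window 0): DENY
  req#13 t=7ms (window 0): DENY
  req#14 t=7ms (window 0): DENY
  req#15 t=7ms (window 0): DENY

Allowed counts by window: 2

Answer: 2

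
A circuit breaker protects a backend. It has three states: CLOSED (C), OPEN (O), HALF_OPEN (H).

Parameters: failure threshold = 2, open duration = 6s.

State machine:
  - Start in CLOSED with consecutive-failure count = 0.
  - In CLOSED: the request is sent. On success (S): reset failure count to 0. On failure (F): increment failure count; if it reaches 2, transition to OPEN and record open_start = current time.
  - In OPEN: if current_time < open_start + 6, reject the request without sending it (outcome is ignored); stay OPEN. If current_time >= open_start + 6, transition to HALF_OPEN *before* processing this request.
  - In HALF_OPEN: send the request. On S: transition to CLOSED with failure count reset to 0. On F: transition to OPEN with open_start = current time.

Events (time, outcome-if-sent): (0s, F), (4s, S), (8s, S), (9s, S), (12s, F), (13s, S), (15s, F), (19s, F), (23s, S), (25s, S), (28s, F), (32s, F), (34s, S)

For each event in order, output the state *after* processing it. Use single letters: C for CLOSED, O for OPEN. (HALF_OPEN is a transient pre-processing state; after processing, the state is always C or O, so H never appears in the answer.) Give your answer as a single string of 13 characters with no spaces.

Answer: CCCCCCCOOCCOO

Derivation:
State after each event:
  event#1 t=0s outcome=F: state=CLOSED
  event#2 t=4s outcome=S: state=CLOSED
  event#3 t=8s outcome=S: state=CLOSED
  event#4 t=9s outcome=S: state=CLOSED
  event#5 t=12s outcome=F: state=CLOSED
  event#6 t=13s outcome=S: state=CLOSED
  event#7 t=15s outcome=F: state=CLOSED
  event#8 t=19s outcome=F: state=OPEN
  event#9 t=23s outcome=S: state=OPEN
  event#10 t=25s outcome=S: state=CLOSED
  event#11 t=28s outcome=F: state=CLOSED
  event#12 t=32s outcome=F: state=OPEN
  event#13 t=34s outcome=S: state=OPEN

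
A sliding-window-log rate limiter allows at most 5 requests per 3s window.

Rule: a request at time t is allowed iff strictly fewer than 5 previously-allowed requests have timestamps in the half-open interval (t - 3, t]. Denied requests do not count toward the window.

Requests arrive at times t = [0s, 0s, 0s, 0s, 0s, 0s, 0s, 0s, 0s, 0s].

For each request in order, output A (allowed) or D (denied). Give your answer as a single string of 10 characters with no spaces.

Tracking allowed requests in the window:
  req#1 t=0s: ALLOW
  req#2 t=0s: ALLOW
  req#3 t=0s: ALLOW
  req#4 t=0s: ALLOW
  req#5 t=0s: ALLOW
  req#6 t=0s: DENY
  req#7 t=0s: DENY
  req#8 t=0s: DENY
  req#9 t=0s: DENY
  req#10 t=0s: DENY

Answer: AAAAADDDDD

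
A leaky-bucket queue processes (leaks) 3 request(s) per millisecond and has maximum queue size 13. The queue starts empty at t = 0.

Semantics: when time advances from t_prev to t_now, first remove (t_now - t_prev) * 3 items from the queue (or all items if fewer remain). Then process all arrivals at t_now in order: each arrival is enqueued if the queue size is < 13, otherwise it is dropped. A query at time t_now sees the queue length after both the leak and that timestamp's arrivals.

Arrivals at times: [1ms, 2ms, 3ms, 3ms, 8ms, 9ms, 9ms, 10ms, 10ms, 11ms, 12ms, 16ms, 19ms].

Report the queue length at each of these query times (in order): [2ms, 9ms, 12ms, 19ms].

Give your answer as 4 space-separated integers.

Answer: 1 2 1 1

Derivation:
Queue lengths at query times:
  query t=2ms: backlog = 1
  query t=9ms: backlog = 2
  query t=12ms: backlog = 1
  query t=19ms: backlog = 1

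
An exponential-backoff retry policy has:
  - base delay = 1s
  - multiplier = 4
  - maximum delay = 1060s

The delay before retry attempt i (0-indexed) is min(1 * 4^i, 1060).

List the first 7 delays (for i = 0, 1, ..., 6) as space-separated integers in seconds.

Answer: 1 4 16 64 256 1024 1060

Derivation:
Computing each delay:
  i=0: min(1*4^0, 1060) = 1
  i=1: min(1*4^1, 1060) = 4
  i=2: min(1*4^2, 1060) = 16
  i=3: min(1*4^3, 1060) = 64
  i=4: min(1*4^4, 1060) = 256
  i=5: min(1*4^5, 1060) = 1024
  i=6: min(1*4^6, 1060) = 1060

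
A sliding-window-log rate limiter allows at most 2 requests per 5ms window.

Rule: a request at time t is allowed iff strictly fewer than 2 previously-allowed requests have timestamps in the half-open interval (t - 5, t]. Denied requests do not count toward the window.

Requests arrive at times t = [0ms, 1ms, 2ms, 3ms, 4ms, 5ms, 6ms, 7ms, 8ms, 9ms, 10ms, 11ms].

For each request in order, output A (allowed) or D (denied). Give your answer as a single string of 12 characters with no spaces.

Tracking allowed requests in the window:
  req#1 t=0ms: ALLOW
  req#2 t=1ms: ALLOW
  req#3 t=2ms: DENY
  req#4 t=3ms: DENY
  req#5 t=4ms: DENY
  req#6 t=5ms: ALLOW
  req#7 t=6ms: ALLOW
  req#8 t=7ms: DENY
  req#9 t=8ms: DENY
  req#10 t=9ms: DENY
  req#11 t=10ms: ALLOW
  req#12 t=11ms: ALLOW

Answer: AADDDAADDDAA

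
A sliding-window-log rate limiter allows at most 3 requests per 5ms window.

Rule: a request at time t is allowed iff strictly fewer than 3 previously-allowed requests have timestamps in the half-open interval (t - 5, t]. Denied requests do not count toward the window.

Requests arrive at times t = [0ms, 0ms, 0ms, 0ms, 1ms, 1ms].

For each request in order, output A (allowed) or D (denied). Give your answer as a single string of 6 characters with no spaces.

Answer: AAADDD

Derivation:
Tracking allowed requests in the window:
  req#1 t=0ms: ALLOW
  req#2 t=0ms: ALLOW
  req#3 t=0ms: ALLOW
  req#4 t=0ms: DENY
  req#5 t=1ms: DENY
  req#6 t=1ms: DENY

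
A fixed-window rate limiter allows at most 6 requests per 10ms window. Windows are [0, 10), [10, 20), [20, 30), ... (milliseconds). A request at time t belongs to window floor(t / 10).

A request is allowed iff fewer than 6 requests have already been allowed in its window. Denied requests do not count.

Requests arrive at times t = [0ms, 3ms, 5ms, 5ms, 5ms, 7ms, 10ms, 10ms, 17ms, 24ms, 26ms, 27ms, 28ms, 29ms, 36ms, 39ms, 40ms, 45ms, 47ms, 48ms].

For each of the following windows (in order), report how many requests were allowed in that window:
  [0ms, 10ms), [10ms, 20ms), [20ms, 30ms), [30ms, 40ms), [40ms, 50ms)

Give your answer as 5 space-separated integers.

Answer: 6 3 5 2 4

Derivation:
Processing requests:
  req#1 t=0ms (window 0): ALLOW
  req#2 t=3ms (window 0): ALLOW
  req#3 t=5ms (window 0): ALLOW
  req#4 t=5ms (window 0): ALLOW
  req#5 t=5ms (window 0): ALLOW
  req#6 t=7ms (window 0): ALLOW
  req#7 t=10ms (window 1): ALLOW
  req#8 t=10ms (window 1): ALLOW
  req#9 t=17ms (window 1): ALLOW
  req#10 t=24ms (window 2): ALLOW
  req#11 t=26ms (window 2): ALLOW
  req#12 t=27ms (window 2): ALLOW
  req#13 t=28ms (window 2): ALLOW
  req#14 t=29ms (window 2): ALLOW
  req#15 t=36ms (window 3): ALLOW
  req#16 t=39ms (window 3): ALLOW
  req#17 t=40ms (window 4): ALLOW
  req#18 t=45ms (window 4): ALLOW
  req#19 t=47ms (window 4): ALLOW
  req#20 t=48ms (window 4): ALLOW

Allowed counts by window: 6 3 5 2 4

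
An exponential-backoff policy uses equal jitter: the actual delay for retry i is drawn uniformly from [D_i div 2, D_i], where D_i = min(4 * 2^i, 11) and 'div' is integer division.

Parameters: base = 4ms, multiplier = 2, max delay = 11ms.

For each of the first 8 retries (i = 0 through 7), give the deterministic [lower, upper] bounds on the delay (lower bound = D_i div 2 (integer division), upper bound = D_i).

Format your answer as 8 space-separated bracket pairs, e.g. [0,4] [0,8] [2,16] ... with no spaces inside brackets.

Computing bounds per retry:
  i=0: D_i=min(4*2^0,11)=4, bounds=[2,4]
  i=1: D_i=min(4*2^1,11)=8, bounds=[4,8]
  i=2: D_i=min(4*2^2,11)=11, bounds=[5,11]
  i=3: D_i=min(4*2^3,11)=11, bounds=[5,11]
  i=4: D_i=min(4*2^4,11)=11, bounds=[5,11]
  i=5: D_i=min(4*2^5,11)=11, bounds=[5,11]
  i=6: D_i=min(4*2^6,11)=11, bounds=[5,11]
  i=7: D_i=min(4*2^7,11)=11, bounds=[5,11]

Answer: [2,4] [4,8] [5,11] [5,11] [5,11] [5,11] [5,11] [5,11]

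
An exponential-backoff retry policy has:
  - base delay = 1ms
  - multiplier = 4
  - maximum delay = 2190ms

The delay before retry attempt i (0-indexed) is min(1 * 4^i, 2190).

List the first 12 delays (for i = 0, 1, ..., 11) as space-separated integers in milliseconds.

Computing each delay:
  i=0: min(1*4^0, 2190) = 1
  i=1: min(1*4^1, 2190) = 4
  i=2: min(1*4^2, 2190) = 16
  i=3: min(1*4^3, 2190) = 64
  i=4: min(1*4^4, 2190) = 256
  i=5: min(1*4^5, 2190) = 1024
  i=6: min(1*4^6, 2190) = 2190
  i=7: min(1*4^7, 2190) = 2190
  i=8: min(1*4^8, 2190) = 2190
  i=9: min(1*4^9, 2190) = 2190
  i=10: min(1*4^10, 2190) = 2190
  i=11: min(1*4^11, 2190) = 2190

Answer: 1 4 16 64 256 1024 2190 2190 2190 2190 2190 2190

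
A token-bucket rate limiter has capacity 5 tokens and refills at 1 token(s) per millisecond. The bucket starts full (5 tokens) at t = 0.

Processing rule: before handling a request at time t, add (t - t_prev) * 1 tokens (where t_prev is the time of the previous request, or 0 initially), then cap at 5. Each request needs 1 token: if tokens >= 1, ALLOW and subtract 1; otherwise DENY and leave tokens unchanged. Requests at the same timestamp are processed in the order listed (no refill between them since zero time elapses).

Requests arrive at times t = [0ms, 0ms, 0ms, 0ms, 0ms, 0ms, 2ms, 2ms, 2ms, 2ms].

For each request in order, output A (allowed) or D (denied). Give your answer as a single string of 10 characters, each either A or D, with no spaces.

Answer: AAAAADAADD

Derivation:
Simulating step by step:
  req#1 t=0ms: ALLOW
  req#2 t=0ms: ALLOW
  req#3 t=0ms: ALLOW
  req#4 t=0ms: ALLOW
  req#5 t=0ms: ALLOW
  req#6 t=0ms: DENY
  req#7 t=2ms: ALLOW
  req#8 t=2ms: ALLOW
  req#9 t=2ms: DENY
  req#10 t=2ms: DENY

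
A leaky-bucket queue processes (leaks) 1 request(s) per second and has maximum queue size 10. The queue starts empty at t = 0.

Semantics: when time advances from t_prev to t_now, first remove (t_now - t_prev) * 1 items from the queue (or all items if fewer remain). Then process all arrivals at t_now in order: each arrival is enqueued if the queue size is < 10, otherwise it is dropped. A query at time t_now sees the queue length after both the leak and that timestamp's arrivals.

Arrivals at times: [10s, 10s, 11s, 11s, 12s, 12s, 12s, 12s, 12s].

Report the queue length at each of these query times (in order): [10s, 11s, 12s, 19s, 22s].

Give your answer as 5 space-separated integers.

Answer: 2 3 7 0 0

Derivation:
Queue lengths at query times:
  query t=10s: backlog = 2
  query t=11s: backlog = 3
  query t=12s: backlog = 7
  query t=19s: backlog = 0
  query t=22s: backlog = 0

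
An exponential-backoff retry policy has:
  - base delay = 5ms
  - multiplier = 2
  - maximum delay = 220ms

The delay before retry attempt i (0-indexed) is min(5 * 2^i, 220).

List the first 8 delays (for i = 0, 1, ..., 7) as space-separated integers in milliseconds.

Answer: 5 10 20 40 80 160 220 220

Derivation:
Computing each delay:
  i=0: min(5*2^0, 220) = 5
  i=1: min(5*2^1, 220) = 10
  i=2: min(5*2^2, 220) = 20
  i=3: min(5*2^3, 220) = 40
  i=4: min(5*2^4, 220) = 80
  i=5: min(5*2^5, 220) = 160
  i=6: min(5*2^6, 220) = 220
  i=7: min(5*2^7, 220) = 220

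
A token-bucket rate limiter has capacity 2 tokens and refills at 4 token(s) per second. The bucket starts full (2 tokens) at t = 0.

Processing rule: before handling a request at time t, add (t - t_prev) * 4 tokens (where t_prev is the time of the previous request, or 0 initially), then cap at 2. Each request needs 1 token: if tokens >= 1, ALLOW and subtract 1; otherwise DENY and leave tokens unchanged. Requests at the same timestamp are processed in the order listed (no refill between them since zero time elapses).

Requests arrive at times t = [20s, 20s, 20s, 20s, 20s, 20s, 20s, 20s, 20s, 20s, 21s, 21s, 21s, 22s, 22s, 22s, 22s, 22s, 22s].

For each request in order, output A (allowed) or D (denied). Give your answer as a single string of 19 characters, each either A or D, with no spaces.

Simulating step by step:
  req#1 t=20s: ALLOW
  req#2 t=20s: ALLOW
  req#3 t=20s: DENY
  req#4 t=20s: DENY
  req#5 t=20s: DENY
  req#6 t=20s: DENY
  req#7 t=20s: DENY
  req#8 t=20s: DENY
  req#9 t=20s: DENY
  req#10 t=20s: DENY
  req#11 t=21s: ALLOW
  req#12 t=21s: ALLOW
  req#13 t=21s: DENY
  req#14 t=22s: ALLOW
  req#15 t=22s: ALLOW
  req#16 t=22s: DENY
  req#17 t=22s: DENY
  req#18 t=22s: DENY
  req#19 t=22s: DENY

Answer: AADDDDDDDDAADAADDDD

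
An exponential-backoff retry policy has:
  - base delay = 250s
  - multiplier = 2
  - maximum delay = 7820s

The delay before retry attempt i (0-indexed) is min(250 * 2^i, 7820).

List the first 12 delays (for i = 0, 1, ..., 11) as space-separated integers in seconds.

Computing each delay:
  i=0: min(250*2^0, 7820) = 250
  i=1: min(250*2^1, 7820) = 500
  i=2: min(250*2^2, 7820) = 1000
  i=3: min(250*2^3, 7820) = 2000
  i=4: min(250*2^4, 7820) = 4000
  i=5: min(250*2^5, 7820) = 7820
  i=6: min(250*2^6, 7820) = 7820
  i=7: min(250*2^7, 7820) = 7820
  i=8: min(250*2^8, 7820) = 7820
  i=9: min(250*2^9, 7820) = 7820
  i=10: min(250*2^10, 7820) = 7820
  i=11: min(250*2^11, 7820) = 7820

Answer: 250 500 1000 2000 4000 7820 7820 7820 7820 7820 7820 7820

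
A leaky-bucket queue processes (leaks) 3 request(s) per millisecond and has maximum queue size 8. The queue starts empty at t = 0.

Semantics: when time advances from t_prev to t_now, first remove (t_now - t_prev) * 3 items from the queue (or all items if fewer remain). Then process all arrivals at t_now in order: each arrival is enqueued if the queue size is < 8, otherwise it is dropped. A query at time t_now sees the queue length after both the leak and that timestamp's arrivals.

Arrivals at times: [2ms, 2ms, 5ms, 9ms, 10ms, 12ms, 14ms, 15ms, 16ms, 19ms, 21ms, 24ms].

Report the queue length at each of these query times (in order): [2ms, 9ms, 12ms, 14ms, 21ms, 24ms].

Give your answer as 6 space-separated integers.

Answer: 2 1 1 1 1 1

Derivation:
Queue lengths at query times:
  query t=2ms: backlog = 2
  query t=9ms: backlog = 1
  query t=12ms: backlog = 1
  query t=14ms: backlog = 1
  query t=21ms: backlog = 1
  query t=24ms: backlog = 1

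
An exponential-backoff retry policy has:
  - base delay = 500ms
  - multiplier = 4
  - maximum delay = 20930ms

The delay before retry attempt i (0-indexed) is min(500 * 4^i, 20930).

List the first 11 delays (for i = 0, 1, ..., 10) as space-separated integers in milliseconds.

Answer: 500 2000 8000 20930 20930 20930 20930 20930 20930 20930 20930

Derivation:
Computing each delay:
  i=0: min(500*4^0, 20930) = 500
  i=1: min(500*4^1, 20930) = 2000
  i=2: min(500*4^2, 20930) = 8000
  i=3: min(500*4^3, 20930) = 20930
  i=4: min(500*4^4, 20930) = 20930
  i=5: min(500*4^5, 20930) = 20930
  i=6: min(500*4^6, 20930) = 20930
  i=7: min(500*4^7, 20930) = 20930
  i=8: min(500*4^8, 20930) = 20930
  i=9: min(500*4^9, 20930) = 20930
  i=10: min(500*4^10, 20930) = 20930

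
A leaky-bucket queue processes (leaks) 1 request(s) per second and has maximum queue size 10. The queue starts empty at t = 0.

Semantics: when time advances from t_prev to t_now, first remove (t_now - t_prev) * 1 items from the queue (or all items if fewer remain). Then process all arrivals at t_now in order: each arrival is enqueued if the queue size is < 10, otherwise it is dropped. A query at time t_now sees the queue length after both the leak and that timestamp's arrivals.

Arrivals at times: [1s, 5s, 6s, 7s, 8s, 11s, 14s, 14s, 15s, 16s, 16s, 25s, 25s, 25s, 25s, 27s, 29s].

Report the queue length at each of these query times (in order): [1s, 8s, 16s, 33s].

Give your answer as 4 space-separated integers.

Answer: 1 1 3 0

Derivation:
Queue lengths at query times:
  query t=1s: backlog = 1
  query t=8s: backlog = 1
  query t=16s: backlog = 3
  query t=33s: backlog = 0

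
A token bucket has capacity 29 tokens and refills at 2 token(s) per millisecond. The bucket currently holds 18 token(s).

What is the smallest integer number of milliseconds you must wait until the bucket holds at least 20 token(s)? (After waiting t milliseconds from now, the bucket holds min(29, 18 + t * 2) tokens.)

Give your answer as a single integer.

Answer: 1

Derivation:
Need 18 + t * 2 >= 20, so t >= 2/2.
Smallest integer t = ceil(2/2) = 1.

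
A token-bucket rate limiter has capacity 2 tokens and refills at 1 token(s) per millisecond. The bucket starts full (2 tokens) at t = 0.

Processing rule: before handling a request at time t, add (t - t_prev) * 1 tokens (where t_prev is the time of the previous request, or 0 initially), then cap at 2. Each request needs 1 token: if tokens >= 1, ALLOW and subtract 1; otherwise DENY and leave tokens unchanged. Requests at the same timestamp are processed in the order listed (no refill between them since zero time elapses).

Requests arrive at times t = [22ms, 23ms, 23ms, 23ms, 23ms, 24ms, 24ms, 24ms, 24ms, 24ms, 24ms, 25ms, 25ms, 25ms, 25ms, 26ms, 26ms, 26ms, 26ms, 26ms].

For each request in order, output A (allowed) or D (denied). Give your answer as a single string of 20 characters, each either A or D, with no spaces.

Simulating step by step:
  req#1 t=22ms: ALLOW
  req#2 t=23ms: ALLOW
  req#3 t=23ms: ALLOW
  req#4 t=23ms: DENY
  req#5 t=23ms: DENY
  req#6 t=24ms: ALLOW
  req#7 t=24ms: DENY
  req#8 t=24ms: DENY
  req#9 t=24ms: DENY
  req#10 t=24ms: DENY
  req#11 t=24ms: DENY
  req#12 t=25ms: ALLOW
  req#13 t=25ms: DENY
  req#14 t=25ms: DENY
  req#15 t=25ms: DENY
  req#16 t=26ms: ALLOW
  req#17 t=26ms: DENY
  req#18 t=26ms: DENY
  req#19 t=26ms: DENY
  req#20 t=26ms: DENY

Answer: AAADDADDDDDADDDADDDD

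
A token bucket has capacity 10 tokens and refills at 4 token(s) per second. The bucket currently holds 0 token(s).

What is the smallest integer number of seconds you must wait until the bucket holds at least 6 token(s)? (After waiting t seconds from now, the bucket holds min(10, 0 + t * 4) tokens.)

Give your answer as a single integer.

Need 0 + t * 4 >= 6, so t >= 6/4.
Smallest integer t = ceil(6/4) = 2.

Answer: 2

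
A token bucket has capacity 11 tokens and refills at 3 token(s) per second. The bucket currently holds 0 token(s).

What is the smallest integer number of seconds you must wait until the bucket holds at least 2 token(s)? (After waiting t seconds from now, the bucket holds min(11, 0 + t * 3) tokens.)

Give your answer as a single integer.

Answer: 1

Derivation:
Need 0 + t * 3 >= 2, so t >= 2/3.
Smallest integer t = ceil(2/3) = 1.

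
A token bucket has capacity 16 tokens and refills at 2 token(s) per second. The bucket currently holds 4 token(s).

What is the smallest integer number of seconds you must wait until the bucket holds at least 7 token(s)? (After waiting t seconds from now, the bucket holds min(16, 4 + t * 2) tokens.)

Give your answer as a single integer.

Need 4 + t * 2 >= 7, so t >= 3/2.
Smallest integer t = ceil(3/2) = 2.

Answer: 2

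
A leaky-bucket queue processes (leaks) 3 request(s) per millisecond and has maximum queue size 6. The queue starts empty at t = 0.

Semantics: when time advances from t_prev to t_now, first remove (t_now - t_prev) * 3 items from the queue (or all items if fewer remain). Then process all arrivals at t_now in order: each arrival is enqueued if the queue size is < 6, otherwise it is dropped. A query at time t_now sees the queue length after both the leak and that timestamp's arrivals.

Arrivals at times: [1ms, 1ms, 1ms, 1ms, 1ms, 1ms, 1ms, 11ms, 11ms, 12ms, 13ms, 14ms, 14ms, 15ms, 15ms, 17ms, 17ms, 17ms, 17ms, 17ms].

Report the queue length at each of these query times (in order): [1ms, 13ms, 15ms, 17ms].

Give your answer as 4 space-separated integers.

Queue lengths at query times:
  query t=1ms: backlog = 6
  query t=13ms: backlog = 1
  query t=15ms: backlog = 2
  query t=17ms: backlog = 5

Answer: 6 1 2 5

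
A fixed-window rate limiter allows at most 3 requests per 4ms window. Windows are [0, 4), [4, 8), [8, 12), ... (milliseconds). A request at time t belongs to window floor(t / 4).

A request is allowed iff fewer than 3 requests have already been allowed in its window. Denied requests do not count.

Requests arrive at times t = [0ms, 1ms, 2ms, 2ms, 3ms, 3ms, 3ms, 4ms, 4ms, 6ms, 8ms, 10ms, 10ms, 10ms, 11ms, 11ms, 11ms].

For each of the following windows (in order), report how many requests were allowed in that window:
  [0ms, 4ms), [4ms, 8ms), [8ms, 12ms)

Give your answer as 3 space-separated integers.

Answer: 3 3 3

Derivation:
Processing requests:
  req#1 t=0ms (window 0): ALLOW
  req#2 t=1ms (window 0): ALLOW
  req#3 t=2ms (window 0): ALLOW
  req#4 t=2ms (window 0): DENY
  req#5 t=3ms (window 0): DENY
  req#6 t=3ms (window 0): DENY
  req#7 t=3ms (window 0): DENY
  req#8 t=4ms (window 1): ALLOW
  req#9 t=4ms (window 1): ALLOW
  req#10 t=6ms (window 1): ALLOW
  req#11 t=8ms (window 2): ALLOW
  req#12 t=10ms (window 2): ALLOW
  req#13 t=10ms (window 2): ALLOW
  req#14 t=10ms (window 2): DENY
  req#15 t=11ms (window 2): DENY
  req#16 t=11ms (window 2): DENY
  req#17 t=11ms (window 2): DENY

Allowed counts by window: 3 3 3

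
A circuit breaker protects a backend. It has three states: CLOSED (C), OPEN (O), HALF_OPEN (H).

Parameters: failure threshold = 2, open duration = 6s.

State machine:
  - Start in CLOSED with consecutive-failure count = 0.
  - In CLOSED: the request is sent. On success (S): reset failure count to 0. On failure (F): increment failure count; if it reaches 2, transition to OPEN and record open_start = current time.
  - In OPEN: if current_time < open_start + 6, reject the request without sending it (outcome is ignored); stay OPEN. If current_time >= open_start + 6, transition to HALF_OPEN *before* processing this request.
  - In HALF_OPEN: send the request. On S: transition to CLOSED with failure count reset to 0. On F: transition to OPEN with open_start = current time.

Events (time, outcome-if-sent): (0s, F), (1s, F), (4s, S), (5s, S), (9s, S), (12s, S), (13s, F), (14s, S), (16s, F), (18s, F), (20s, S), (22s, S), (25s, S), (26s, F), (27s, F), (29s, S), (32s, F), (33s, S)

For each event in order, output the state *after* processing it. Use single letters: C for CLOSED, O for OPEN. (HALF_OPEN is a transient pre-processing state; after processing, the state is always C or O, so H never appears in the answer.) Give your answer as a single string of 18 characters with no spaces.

Answer: COOOCCCCCOOOCCOOOC

Derivation:
State after each event:
  event#1 t=0s outcome=F: state=CLOSED
  event#2 t=1s outcome=F: state=OPEN
  event#3 t=4s outcome=S: state=OPEN
  event#4 t=5s outcome=S: state=OPEN
  event#5 t=9s outcome=S: state=CLOSED
  event#6 t=12s outcome=S: state=CLOSED
  event#7 t=13s outcome=F: state=CLOSED
  event#8 t=14s outcome=S: state=CLOSED
  event#9 t=16s outcome=F: state=CLOSED
  event#10 t=18s outcome=F: state=OPEN
  event#11 t=20s outcome=S: state=OPEN
  event#12 t=22s outcome=S: state=OPEN
  event#13 t=25s outcome=S: state=CLOSED
  event#14 t=26s outcome=F: state=CLOSED
  event#15 t=27s outcome=F: state=OPEN
  event#16 t=29s outcome=S: state=OPEN
  event#17 t=32s outcome=F: state=OPEN
  event#18 t=33s outcome=S: state=CLOSED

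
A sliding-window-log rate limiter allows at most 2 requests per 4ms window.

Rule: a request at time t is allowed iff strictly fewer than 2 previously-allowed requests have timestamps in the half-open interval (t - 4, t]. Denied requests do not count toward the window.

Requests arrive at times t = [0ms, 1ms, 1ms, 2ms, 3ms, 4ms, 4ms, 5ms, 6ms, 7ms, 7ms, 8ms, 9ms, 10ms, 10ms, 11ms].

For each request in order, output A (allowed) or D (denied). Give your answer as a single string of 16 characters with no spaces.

Tracking allowed requests in the window:
  req#1 t=0ms: ALLOW
  req#2 t=1ms: ALLOW
  req#3 t=1ms: DENY
  req#4 t=2ms: DENY
  req#5 t=3ms: DENY
  req#6 t=4ms: ALLOW
  req#7 t=4ms: DENY
  req#8 t=5ms: ALLOW
  req#9 t=6ms: DENY
  req#10 t=7ms: DENY
  req#11 t=7ms: DENY
  req#12 t=8ms: ALLOW
  req#13 t=9ms: ALLOW
  req#14 t=10ms: DENY
  req#15 t=10ms: DENY
  req#16 t=11ms: DENY

Answer: AADDDADADDDAADDD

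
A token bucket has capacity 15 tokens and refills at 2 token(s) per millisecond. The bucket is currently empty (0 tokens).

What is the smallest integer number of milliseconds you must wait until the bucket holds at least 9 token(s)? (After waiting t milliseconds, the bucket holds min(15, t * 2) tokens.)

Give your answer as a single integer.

Need t * 2 >= 9, so t >= 9/2.
Smallest integer t = ceil(9/2) = 5.

Answer: 5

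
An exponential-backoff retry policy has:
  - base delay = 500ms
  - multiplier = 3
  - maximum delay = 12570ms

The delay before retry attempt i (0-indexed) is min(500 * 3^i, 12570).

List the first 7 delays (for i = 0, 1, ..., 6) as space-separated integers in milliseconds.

Answer: 500 1500 4500 12570 12570 12570 12570

Derivation:
Computing each delay:
  i=0: min(500*3^0, 12570) = 500
  i=1: min(500*3^1, 12570) = 1500
  i=2: min(500*3^2, 12570) = 4500
  i=3: min(500*3^3, 12570) = 12570
  i=4: min(500*3^4, 12570) = 12570
  i=5: min(500*3^5, 12570) = 12570
  i=6: min(500*3^6, 12570) = 12570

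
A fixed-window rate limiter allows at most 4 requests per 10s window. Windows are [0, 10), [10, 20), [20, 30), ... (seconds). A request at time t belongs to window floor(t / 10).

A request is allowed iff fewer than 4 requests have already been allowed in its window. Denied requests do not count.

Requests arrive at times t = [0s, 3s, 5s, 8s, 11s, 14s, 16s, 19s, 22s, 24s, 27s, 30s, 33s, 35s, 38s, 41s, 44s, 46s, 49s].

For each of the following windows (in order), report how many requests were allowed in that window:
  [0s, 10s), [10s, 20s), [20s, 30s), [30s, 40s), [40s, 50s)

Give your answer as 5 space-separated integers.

Answer: 4 4 3 4 4

Derivation:
Processing requests:
  req#1 t=0s (window 0): ALLOW
  req#2 t=3s (window 0): ALLOW
  req#3 t=5s (window 0): ALLOW
  req#4 t=8s (window 0): ALLOW
  req#5 t=11s (window 1): ALLOW
  req#6 t=14s (window 1): ALLOW
  req#7 t=16s (window 1): ALLOW
  req#8 t=19s (window 1): ALLOW
  req#9 t=22s (window 2): ALLOW
  req#10 t=24s (window 2): ALLOW
  req#11 t=27s (window 2): ALLOW
  req#12 t=30s (window 3): ALLOW
  req#13 t=33s (window 3): ALLOW
  req#14 t=35s (window 3): ALLOW
  req#15 t=38s (window 3): ALLOW
  req#16 t=41s (window 4): ALLOW
  req#17 t=44s (window 4): ALLOW
  req#18 t=46s (window 4): ALLOW
  req#19 t=49s (window 4): ALLOW

Allowed counts by window: 4 4 3 4 4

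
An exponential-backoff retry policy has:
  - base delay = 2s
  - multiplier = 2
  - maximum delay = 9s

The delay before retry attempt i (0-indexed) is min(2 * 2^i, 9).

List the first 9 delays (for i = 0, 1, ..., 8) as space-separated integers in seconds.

Answer: 2 4 8 9 9 9 9 9 9

Derivation:
Computing each delay:
  i=0: min(2*2^0, 9) = 2
  i=1: min(2*2^1, 9) = 4
  i=2: min(2*2^2, 9) = 8
  i=3: min(2*2^3, 9) = 9
  i=4: min(2*2^4, 9) = 9
  i=5: min(2*2^5, 9) = 9
  i=6: min(2*2^6, 9) = 9
  i=7: min(2*2^7, 9) = 9
  i=8: min(2*2^8, 9) = 9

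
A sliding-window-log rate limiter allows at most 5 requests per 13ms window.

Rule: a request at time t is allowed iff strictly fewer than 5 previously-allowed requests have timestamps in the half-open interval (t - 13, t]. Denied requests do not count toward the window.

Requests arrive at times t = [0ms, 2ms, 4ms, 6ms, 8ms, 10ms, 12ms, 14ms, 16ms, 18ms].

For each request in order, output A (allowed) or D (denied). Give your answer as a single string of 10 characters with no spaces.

Tracking allowed requests in the window:
  req#1 t=0ms: ALLOW
  req#2 t=2ms: ALLOW
  req#3 t=4ms: ALLOW
  req#4 t=6ms: ALLOW
  req#5 t=8ms: ALLOW
  req#6 t=10ms: DENY
  req#7 t=12ms: DENY
  req#8 t=14ms: ALLOW
  req#9 t=16ms: ALLOW
  req#10 t=18ms: ALLOW

Answer: AAAAADDAAA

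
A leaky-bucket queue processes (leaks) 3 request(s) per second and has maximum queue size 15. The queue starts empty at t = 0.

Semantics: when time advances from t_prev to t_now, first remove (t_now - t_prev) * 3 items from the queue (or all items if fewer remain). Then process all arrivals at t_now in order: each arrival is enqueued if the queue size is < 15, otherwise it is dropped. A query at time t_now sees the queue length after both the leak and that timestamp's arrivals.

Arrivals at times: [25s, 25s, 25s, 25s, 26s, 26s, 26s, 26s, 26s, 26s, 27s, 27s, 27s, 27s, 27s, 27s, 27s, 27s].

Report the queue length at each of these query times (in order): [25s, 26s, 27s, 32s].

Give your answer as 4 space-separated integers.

Queue lengths at query times:
  query t=25s: backlog = 4
  query t=26s: backlog = 7
  query t=27s: backlog = 12
  query t=32s: backlog = 0

Answer: 4 7 12 0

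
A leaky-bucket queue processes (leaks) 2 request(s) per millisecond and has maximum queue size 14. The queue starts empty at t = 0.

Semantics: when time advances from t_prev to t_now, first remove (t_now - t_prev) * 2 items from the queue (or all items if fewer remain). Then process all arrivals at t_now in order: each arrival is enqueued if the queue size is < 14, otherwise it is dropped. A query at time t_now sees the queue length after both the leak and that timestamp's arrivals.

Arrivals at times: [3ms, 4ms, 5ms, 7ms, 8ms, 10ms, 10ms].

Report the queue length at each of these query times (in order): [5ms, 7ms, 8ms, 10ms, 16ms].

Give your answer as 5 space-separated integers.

Queue lengths at query times:
  query t=5ms: backlog = 1
  query t=7ms: backlog = 1
  query t=8ms: backlog = 1
  query t=10ms: backlog = 2
  query t=16ms: backlog = 0

Answer: 1 1 1 2 0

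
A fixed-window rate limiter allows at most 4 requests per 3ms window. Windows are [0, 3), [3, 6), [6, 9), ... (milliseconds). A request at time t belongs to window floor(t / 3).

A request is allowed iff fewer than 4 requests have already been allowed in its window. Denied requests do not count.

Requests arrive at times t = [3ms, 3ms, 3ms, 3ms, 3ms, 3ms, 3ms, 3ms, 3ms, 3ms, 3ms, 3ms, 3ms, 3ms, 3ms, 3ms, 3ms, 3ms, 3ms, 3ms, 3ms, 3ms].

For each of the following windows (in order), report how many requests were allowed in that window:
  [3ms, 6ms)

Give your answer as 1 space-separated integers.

Processing requests:
  req#1 t=3ms (window 1): ALLOW
  req#2 t=3ms (window 1): ALLOW
  req#3 t=3ms (window 1): ALLOW
  req#4 t=3ms (window 1): ALLOW
  req#5 t=3ms (window 1): DENY
  req#6 t=3ms (window 1): DENY
  req#7 t=3ms (window 1): DENY
  req#8 t=3ms (window 1): DENY
  req#9 t=3ms (window 1): DENY
  req#10 t=3ms (window 1): DENY
  req#11 t=3ms (window 1): DENY
  req#12 t=3ms (window 1): DENY
  req#13 t=3ms (window 1): DENY
  req#14 t=3ms (window 1): DENY
  req#15 t=3ms (window 1): DENY
  req#16 t=3ms (window 1): DENY
  req#17 t=3ms (window 1): DENY
  req#18 t=3ms (window 1): DENY
  req#19 t=3ms (window 1): DENY
  req#20 t=3ms (window 1): DENY
  req#21 t=3ms (window 1): DENY
  req#22 t=3ms (window 1): DENY

Allowed counts by window: 4

Answer: 4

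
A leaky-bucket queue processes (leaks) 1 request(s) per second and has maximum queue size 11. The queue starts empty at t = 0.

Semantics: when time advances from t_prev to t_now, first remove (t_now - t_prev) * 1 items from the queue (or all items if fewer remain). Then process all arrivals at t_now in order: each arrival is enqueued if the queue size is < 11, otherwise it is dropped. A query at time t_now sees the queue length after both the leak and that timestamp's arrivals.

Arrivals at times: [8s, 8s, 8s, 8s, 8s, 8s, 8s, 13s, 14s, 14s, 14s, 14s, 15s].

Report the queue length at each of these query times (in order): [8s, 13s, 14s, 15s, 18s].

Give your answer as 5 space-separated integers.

Queue lengths at query times:
  query t=8s: backlog = 7
  query t=13s: backlog = 3
  query t=14s: backlog = 6
  query t=15s: backlog = 6
  query t=18s: backlog = 3

Answer: 7 3 6 6 3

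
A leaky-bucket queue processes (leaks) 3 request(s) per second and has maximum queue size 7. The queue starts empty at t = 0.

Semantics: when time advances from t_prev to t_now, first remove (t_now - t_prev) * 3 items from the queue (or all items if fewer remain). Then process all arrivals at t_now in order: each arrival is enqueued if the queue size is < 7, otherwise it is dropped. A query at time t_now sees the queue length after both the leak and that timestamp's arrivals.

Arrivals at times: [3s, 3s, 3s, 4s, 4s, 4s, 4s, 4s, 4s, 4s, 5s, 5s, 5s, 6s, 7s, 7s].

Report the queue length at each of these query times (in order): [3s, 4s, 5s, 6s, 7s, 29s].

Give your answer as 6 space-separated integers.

Answer: 3 7 7 5 4 0

Derivation:
Queue lengths at query times:
  query t=3s: backlog = 3
  query t=4s: backlog = 7
  query t=5s: backlog = 7
  query t=6s: backlog = 5
  query t=7s: backlog = 4
  query t=29s: backlog = 0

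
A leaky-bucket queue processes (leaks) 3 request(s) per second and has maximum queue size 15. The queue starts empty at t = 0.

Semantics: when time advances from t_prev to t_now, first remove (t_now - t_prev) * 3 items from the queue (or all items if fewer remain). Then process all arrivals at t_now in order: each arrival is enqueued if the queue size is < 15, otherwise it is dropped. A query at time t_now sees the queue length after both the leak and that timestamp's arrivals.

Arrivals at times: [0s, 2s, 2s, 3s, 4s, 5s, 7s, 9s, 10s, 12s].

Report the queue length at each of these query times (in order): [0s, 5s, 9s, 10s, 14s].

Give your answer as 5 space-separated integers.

Queue lengths at query times:
  query t=0s: backlog = 1
  query t=5s: backlog = 1
  query t=9s: backlog = 1
  query t=10s: backlog = 1
  query t=14s: backlog = 0

Answer: 1 1 1 1 0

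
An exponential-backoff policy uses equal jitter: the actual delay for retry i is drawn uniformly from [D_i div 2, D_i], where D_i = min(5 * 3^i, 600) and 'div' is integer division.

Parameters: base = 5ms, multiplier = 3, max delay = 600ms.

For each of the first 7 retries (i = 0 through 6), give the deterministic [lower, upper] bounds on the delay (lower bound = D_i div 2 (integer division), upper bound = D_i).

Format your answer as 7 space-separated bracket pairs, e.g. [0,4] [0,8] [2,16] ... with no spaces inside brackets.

Computing bounds per retry:
  i=0: D_i=min(5*3^0,600)=5, bounds=[2,5]
  i=1: D_i=min(5*3^1,600)=15, bounds=[7,15]
  i=2: D_i=min(5*3^2,600)=45, bounds=[22,45]
  i=3: D_i=min(5*3^3,600)=135, bounds=[67,135]
  i=4: D_i=min(5*3^4,600)=405, bounds=[202,405]
  i=5: D_i=min(5*3^5,600)=600, bounds=[300,600]
  i=6: D_i=min(5*3^6,600)=600, bounds=[300,600]

Answer: [2,5] [7,15] [22,45] [67,135] [202,405] [300,600] [300,600]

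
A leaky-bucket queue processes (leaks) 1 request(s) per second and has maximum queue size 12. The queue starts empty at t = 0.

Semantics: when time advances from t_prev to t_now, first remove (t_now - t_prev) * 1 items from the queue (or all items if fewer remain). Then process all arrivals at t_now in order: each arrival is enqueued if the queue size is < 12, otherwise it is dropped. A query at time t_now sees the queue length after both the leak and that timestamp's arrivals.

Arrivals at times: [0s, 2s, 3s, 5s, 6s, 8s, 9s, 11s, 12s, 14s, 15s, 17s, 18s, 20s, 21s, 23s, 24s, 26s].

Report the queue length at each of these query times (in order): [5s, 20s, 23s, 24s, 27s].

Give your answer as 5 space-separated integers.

Answer: 1 1 1 1 0

Derivation:
Queue lengths at query times:
  query t=5s: backlog = 1
  query t=20s: backlog = 1
  query t=23s: backlog = 1
  query t=24s: backlog = 1
  query t=27s: backlog = 0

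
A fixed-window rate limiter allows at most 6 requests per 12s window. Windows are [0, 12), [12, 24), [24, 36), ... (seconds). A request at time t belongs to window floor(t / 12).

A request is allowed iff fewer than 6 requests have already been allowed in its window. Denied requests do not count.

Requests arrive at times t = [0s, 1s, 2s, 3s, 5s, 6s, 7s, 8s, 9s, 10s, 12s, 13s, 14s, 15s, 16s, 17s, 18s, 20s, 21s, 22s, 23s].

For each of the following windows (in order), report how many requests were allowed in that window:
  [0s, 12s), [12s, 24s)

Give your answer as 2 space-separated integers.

Answer: 6 6

Derivation:
Processing requests:
  req#1 t=0s (window 0): ALLOW
  req#2 t=1s (window 0): ALLOW
  req#3 t=2s (window 0): ALLOW
  req#4 t=3s (window 0): ALLOW
  req#5 t=5s (window 0): ALLOW
  req#6 t=6s (window 0): ALLOW
  req#7 t=7s (window 0): DENY
  req#8 t=8s (window 0): DENY
  req#9 t=9s (window 0): DENY
  req#10 t=10s (window 0): DENY
  req#11 t=12s (window 1): ALLOW
  req#12 t=13s (window 1): ALLOW
  req#13 t=14s (window 1): ALLOW
  req#14 t=15s (window 1): ALLOW
  req#15 t=16s (window 1): ALLOW
  req#16 t=17s (window 1): ALLOW
  req#17 t=18s (window 1): DENY
  req#18 t=20s (window 1): DENY
  req#19 t=21s (window 1): DENY
  req#20 t=22s (window 1): DENY
  req#21 t=23s (window 1): DENY

Allowed counts by window: 6 6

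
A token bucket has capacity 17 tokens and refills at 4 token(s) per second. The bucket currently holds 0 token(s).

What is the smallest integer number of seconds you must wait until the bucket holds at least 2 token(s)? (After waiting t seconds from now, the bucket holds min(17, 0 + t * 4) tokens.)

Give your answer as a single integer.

Answer: 1

Derivation:
Need 0 + t * 4 >= 2, so t >= 2/4.
Smallest integer t = ceil(2/4) = 1.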